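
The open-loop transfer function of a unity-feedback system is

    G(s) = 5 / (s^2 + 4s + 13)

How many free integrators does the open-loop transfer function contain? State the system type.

The denominator has no factor of s at the origin — no free integrator — so this is a Type 0 system.

Type 0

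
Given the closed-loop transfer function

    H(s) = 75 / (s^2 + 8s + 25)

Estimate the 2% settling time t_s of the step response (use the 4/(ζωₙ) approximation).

Comparing s^2 + 8s + 25 to s^2 + 2ζωₙs + ωₙ²: ωₙ = 5 rad/s and ζ = 8/(2·5) = 0.8.
ζωₙ = 8/2 = 4, so t_s ≈ 4/(ζωₙ) = 4/4 = 1 s.

t_s ≈ 1 s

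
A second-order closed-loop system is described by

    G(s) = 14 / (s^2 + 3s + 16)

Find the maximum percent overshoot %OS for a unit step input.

Comparing s^2 + 3s + 16 to s^2 + 2ζωₙs + ωₙ²: ωₙ = 4 rad/s and ζ = 3/(2·4) = 0.375.
%OS = 100·exp(−πζ/√(1−ζ²)) = 100·exp(−π·0.375/√(1−0.375²)) ≈ 28.1%.

%OS ≈ 28.1%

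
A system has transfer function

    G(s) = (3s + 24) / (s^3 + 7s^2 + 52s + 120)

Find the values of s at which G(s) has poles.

The poles are the roots of the denominator s^3 + 7s^2 + 52s + 120 = 0.
Trying s = -3: the polynomial evaluates to 0, so (s + 3) is a factor.
Dividing out leaves s^2 + 4s + 40 = 0.
The quadratic formula then gives s = -2 ± 6j.

s = -2 + 6j, -2 - 6j, -3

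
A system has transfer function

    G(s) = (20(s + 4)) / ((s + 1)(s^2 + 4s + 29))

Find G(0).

G(0) = 80/29 ≈ 2.759

At s = 0 each factor (s + a) contributes a and each (s^2 + bs + c) contributes c.
G(0) = 20·(4) / ((1) · (29)) = 80/29 = 80/29.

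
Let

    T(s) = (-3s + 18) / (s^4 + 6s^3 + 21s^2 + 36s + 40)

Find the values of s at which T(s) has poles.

The poles are the roots of the denominator s^4 + 6s^3 + 21s^2 + 36s + 40 = 0.
No real roots exist; factor into two real quadratics: (s^2 + 2s + 5)(s^2 + 4s + 8) = 0.
Each quadratic gives a conjugate pair via the quadratic formula.

s = -1 + 2j, -1 - 2j, -2 + 2j, -2 - 2j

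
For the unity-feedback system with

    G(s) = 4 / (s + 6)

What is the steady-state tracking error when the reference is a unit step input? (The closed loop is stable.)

e_ss = 0.6000

G(s) has no poles at the origin.
This is a Type 0 system. Kp = lim_{s→0} G(s) = 4/6 = 2/3.
e_ss = 1/(1 + Kp) = 1/(1 + 2/3) = 3/5 ≈ 0.6000.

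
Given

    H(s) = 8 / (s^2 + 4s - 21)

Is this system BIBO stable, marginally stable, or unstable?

unstable

The denominator s^2 + 4s - 21 factors as (s - 3)(s + 7), giving poles at s = 3, -7.
Since the pole(s) at s = 3 lie in the right half-plane, the system is unstable.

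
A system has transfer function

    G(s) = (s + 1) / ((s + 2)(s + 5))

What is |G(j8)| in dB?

Substitute s = j8: numerator = 1 + j8, denominator = -54 + j56.
|G(j8)| = |1 + j8| / |-54 + j56| = 8.0623 / 77.795 ≈ 0.1036.
In decibels: 20·log₁₀(0.1036) ≈ -19.7 dB.

|G(j8)|_dB ≈ -19.7 dB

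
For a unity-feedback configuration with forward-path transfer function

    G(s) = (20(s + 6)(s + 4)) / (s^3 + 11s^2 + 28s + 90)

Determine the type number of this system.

The denominator has no factor of s at the origin — no free integrator — so this is a Type 0 system.

Type 0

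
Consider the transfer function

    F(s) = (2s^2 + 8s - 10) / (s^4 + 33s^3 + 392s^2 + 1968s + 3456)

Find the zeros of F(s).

Set the numerator to zero: 2s^2 + 8s - 10 = 0, i.e. 2·(s^2 + 4s - 5) = 0.
Factoring: (s - 1)(s + 5) = 0.

s = 1, -5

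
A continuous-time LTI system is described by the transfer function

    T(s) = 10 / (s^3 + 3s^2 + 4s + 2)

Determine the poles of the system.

s = -1 + j, -1 - j, -1

The poles are the roots of the denominator s^3 + 3s^2 + 4s + 2 = 0.
Trying s = -1: the polynomial evaluates to 0, so (s + 1) is a factor.
Dividing out leaves s^2 + 2s + 2 = 0.
The quadratic formula then gives s = -1 ± 1j.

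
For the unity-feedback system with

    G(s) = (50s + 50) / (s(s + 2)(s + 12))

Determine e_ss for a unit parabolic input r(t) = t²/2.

G(s) has one pole at the origin.
This is a Type 1 system; Ka = lim_{s→0} s^2·G(s) = 0, so the steady-state error for a parabola input is infinite.

e_ss = ∞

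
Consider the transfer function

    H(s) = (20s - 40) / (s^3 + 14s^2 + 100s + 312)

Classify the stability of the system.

The denominator s^3 + 14s^2 + 100s + 312 factors as (s + 6)(s^2 + 8s + 52), giving poles at s = -6, -4 ± 6j.
Since all poles lie strictly in the left half-plane, the system is stable.

stable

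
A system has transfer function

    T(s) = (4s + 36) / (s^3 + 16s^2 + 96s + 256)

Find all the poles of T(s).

s = -4 ± 4j, -8

The poles are the roots of the denominator s^3 + 16s^2 + 96s + 256 = 0.
Trying s = -8: the polynomial evaluates to 0, so (s + 8) is a factor.
Dividing out leaves s^2 + 8s + 32 = 0.
The quadratic formula then gives s = -4 ± 4j.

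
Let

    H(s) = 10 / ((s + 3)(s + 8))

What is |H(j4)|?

|H(j4)| ≈ 0.2236

Substitute s = j4: numerator = 10, denominator = 8 + j44.
|H(j4)| = |10| / |8 + j44| = 10 / 44.721 ≈ 0.2236.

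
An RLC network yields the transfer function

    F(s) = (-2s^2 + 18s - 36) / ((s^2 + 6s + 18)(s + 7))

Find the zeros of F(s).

Set the numerator to zero: -2s^2 + 18s - 36 = 0, i.e. -2·(s^2 - 9s + 18) = 0.
Factoring: (s - 6)(s - 3) = 0.

s = 6, 3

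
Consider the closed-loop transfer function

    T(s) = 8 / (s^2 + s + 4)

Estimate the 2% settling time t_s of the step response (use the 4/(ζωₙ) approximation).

t_s ≈ 8 s

Comparing s^2 + s + 4 to s^2 + 2ζωₙs + ωₙ²: ωₙ = 2 rad/s and ζ = 1/(2·2) = 0.25.
ζωₙ = 1/2 = 0.5, so t_s ≈ 4/(ζωₙ) = 4/0.5 = 8 s.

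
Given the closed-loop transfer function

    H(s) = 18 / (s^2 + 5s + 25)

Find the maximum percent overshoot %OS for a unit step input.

Comparing s^2 + 5s + 25 to s^2 + 2ζωₙs + ωₙ²: ωₙ = 5 rad/s and ζ = 5/(2·5) = 0.5.
%OS = 100·exp(−πζ/√(1−ζ²)) = 100·exp(−π·0.5/√(1−0.5²)) ≈ 16.3%.

%OS ≈ 16.3%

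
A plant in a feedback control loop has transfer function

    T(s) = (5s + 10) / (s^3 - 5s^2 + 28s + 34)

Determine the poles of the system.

s = 3 ± 5j, -1

The poles are the roots of the denominator s^3 - 5s^2 + 28s + 34 = 0.
Trying s = -1: the polynomial evaluates to 0, so (s + 1) is a factor.
Dividing out leaves s^2 - 6s + 34 = 0.
The quadratic formula then gives s = 3 ± 5j.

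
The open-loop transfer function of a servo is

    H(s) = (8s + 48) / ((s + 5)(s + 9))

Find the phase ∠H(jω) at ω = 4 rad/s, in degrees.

∠H(j4) ≈ -28.93°

At s = j4: numerator = 48 + j32, denominator = 29 + j56.
∠H = ∠num − ∠den = 33.690° − (62.622°) = -28.93°.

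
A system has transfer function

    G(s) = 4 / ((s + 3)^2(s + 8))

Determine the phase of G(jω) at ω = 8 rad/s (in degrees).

At s = j8: numerator = 4, denominator = -824 - j56.
∠G = ∠num − ∠den = 0° − (-176.11°) = 176.1°.

∠G(j8) ≈ 176.1°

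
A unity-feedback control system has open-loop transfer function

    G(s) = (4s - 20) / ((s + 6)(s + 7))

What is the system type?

Type 0

The denominator has no factor of s at the origin — no free integrator — so this is a Type 0 system.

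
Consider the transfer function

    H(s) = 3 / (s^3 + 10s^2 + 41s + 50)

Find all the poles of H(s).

The poles are the roots of the denominator s^3 + 10s^2 + 41s + 50 = 0.
Trying s = -2: the polynomial evaluates to 0, so (s + 2) is a factor.
Dividing out leaves s^2 + 8s + 25 = 0.
The quadratic formula then gives s = -4 ± 3j.

s = -4 ± 3j, -2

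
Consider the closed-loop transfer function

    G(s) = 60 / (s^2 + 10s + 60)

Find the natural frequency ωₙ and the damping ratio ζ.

ωₙ ≈ 7.746 rad/s, ζ ≈ 0.6455

Compare the denominator to the standard form s^2 + 2ζωₙs + ωₙ².
ωₙ² = 60, so ωₙ = √60 ≈ 7.746 rad/s.
2ζωₙ = 10, so ζ = 10/(2·√60) ≈ 0.6455.
With ζ = 0.6455 the response is underdamped.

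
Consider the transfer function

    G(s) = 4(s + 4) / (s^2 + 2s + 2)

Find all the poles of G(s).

The poles are the roots of the denominator s^2 + 2s + 2 = 0.
Using the quadratic formula: s = (-2 ± √(-4))/2 = -1 ± 1j.

s = -1 + j, -1 - j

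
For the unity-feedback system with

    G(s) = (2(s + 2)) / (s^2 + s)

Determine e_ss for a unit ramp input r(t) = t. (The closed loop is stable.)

G(s) has one pole at the origin.
This is a Type 1 system. Kv = lim_{s→0} s·G(s) = 4/1.
e_ss = 1/Kv = 1/(4) = 1/4 ≈ 0.2500.

e_ss = 0.2500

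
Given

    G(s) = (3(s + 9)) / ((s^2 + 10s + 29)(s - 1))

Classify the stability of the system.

unstable

The poles can be read from the denominator factors: s = -5 ± 2j, 1.
Since the pole(s) at s = 1 lie in the right half-plane, the system is unstable.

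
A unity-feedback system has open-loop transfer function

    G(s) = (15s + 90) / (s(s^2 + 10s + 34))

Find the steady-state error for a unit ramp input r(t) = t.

e_ss = 0.3778

G(s) has one pole at the origin.
This is a Type 1 system. Kv = lim_{s→0} s·G(s) = 90/34 = 45/17.
e_ss = 1/Kv = 1/(45/17) = 17/45 ≈ 0.3778.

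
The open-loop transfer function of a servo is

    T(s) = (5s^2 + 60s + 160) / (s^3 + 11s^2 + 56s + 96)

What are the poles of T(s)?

The poles are the roots of the denominator s^3 + 11s^2 + 56s + 96 = 0.
Trying s = -3: the polynomial evaluates to 0, so (s + 3) is a factor.
Dividing out leaves s^2 + 8s + 32 = 0.
The quadratic formula then gives s = -4 ± 4j.

s = -4 ± 4j, -3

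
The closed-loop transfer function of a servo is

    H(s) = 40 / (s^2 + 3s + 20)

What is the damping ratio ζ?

ζ ≈ 0.3354

Compare the denominator to the standard form s^2 + 2ζωₙs + ωₙ².
ωₙ² = 20, so ωₙ = √20 ≈ 4.472 rad/s.
2ζωₙ = 3, so ζ = 3/(2·√20) ≈ 0.3354.
With ζ = 0.3354 the response is underdamped.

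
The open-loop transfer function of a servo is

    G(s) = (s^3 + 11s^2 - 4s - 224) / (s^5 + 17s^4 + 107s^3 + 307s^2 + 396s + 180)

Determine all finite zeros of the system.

s = 4, -8, -7

Set the numerator to zero: s^3 + 11s^2 - 4s - 224 = 0.
Factoring: (s - 4)(s + 8)(s + 7) = 0.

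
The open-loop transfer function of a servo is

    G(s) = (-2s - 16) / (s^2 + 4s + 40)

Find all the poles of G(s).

s = -2 ± 6j

The poles are the roots of the denominator s^2 + 4s + 40 = 0.
Using the quadratic formula: s = (-4 ± √(-144))/2 = -2 ± 6j.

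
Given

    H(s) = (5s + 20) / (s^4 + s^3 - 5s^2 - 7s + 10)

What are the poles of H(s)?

The poles are the roots of the denominator s^4 + s^3 - 5s^2 - 7s + 10 = 0.
Trying s = 1: the polynomial evaluates to 0, so (s - 1) is a factor.
Dividing out leaves s^3 + 2s^2 - 3s - 10 = 0.
This factors further as (s^2 + 4s + 5)(s - 2) = 0.

s = -2 ± j, 1, 2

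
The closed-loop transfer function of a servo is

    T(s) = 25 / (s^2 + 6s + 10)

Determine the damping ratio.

ζ ≈ 0.9487

Compare the denominator to the standard form s^2 + 2ζωₙs + ωₙ².
ωₙ² = 10, so ωₙ = √10 ≈ 3.162 rad/s.
2ζωₙ = 6, so ζ = 6/(2·√10) ≈ 0.9487.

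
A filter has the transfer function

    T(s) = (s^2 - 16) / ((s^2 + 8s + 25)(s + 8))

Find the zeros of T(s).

Set the numerator to zero: s^2 - 16 = 0.
Factoring: (s - 4)(s + 4) = 0.

s = 4, -4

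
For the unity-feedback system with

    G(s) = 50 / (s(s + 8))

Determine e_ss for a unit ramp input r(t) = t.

e_ss = 0.1600

G(s) has one pole at the origin.
This is a Type 1 system. Kv = lim_{s→0} s·G(s) = 50/8 = 25/4.
e_ss = 1/Kv = 1/(25/4) = 4/25 ≈ 0.1600.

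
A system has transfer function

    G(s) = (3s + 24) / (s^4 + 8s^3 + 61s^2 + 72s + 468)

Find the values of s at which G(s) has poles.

The poles are the roots of the denominator s^4 + 8s^3 + 61s^2 + 72s + 468 = 0.
No real roots exist; factor into two real quadratics: (s^2 + 9)(s^2 + 8s + 52) = 0.
Each quadratic gives a conjugate pair via the quadratic formula.

s = 3j, -3j, -4 + 6j, -4 - 6j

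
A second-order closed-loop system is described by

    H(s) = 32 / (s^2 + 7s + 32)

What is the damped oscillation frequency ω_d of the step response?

ω_d ≈ 4.444 rad/s

Comparing s^2 + 7s + 32 to s^2 + 2ζωₙs + ωₙ²: ωₙ = √32 ≈ 5.657 rad/s and ζ = 7/(2·√32) ≈ 0.6187.
ζωₙ = 7/2 = 3.5, so ω_d = ωₙ√(1−ζ²) = √(ωₙ² − (ζωₙ)²) = √(32 − 3.5²) = √19.75 ≈ 4.444 rad/s.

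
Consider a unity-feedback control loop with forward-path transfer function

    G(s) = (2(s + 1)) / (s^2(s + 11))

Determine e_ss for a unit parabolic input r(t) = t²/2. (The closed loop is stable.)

G(s) has 2 poles at the origin.
This is a Type 2 system. Ka = lim_{s→0} s^2·G(s) = 2/11.
e_ss = 1/Ka = 1/(2/11) = 11/2 ≈ 5.500.

e_ss = 5.500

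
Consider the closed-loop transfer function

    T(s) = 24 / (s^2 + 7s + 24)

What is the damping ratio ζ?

ζ ≈ 0.7144

Compare the denominator to the standard form s^2 + 2ζωₙs + ωₙ².
ωₙ² = 24, so ωₙ = √24 ≈ 4.899 rad/s.
2ζωₙ = 7, so ζ = 7/(2·√24) ≈ 0.7144.
With ζ = 0.7144 the response is underdamped.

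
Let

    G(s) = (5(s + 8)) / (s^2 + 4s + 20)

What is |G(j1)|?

Substitute s = j1: numerator = 40 + j5, denominator = 19 + j4.
|G(j1)| = |40 + j5| / |19 + j4| = 40.311 / 19.416 ≈ 2.076.

|G(j1)| ≈ 2.076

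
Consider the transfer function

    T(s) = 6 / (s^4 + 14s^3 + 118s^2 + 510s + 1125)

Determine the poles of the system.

s = -3 + 6j, -3 - 6j, -4 + 3j, -4 - 3j

The poles are the roots of the denominator s^4 + 14s^3 + 118s^2 + 510s + 1125 = 0.
No real roots exist; factor into two real quadratics: (s^2 + 6s + 45)(s^2 + 8s + 25) = 0.
Each quadratic gives a conjugate pair via the quadratic formula.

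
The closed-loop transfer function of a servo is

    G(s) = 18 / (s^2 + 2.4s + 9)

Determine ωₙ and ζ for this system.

Compare the denominator to the standard form s^2 + 2ζωₙs + ωₙ².
ωₙ² = 9, so ωₙ = 3 rad/s.
2ζωₙ = 2.4, so ζ = 2.4/(2·3) = 0.4.

ωₙ = 3 rad/s, ζ = 0.4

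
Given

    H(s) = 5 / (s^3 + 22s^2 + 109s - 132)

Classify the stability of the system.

unstable

The denominator s^3 + 22s^2 + 109s - 132 factors as (s + 11)(s + 12)(s - 1), giving poles at s = -11, -12, 1.
Since the pole(s) at s = 1 lie in the right half-plane, the system is unstable.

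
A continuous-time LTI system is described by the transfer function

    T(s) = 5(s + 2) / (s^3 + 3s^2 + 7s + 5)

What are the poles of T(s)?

s = -1 + 2j, -1 - 2j, -1

The poles are the roots of the denominator s^3 + 3s^2 + 7s + 5 = 0.
Trying s = -1: the polynomial evaluates to 0, so (s + 1) is a factor.
Dividing out leaves s^2 + 2s + 5 = 0.
The quadratic formula then gives s = -1 ± 2j.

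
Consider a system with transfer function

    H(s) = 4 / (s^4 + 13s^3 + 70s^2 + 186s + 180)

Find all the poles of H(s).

s = -3 + 3j, -3 - 3j, -2, -5

The poles are the roots of the denominator s^4 + 13s^3 + 70s^2 + 186s + 180 = 0.
Trying s = -2: the polynomial evaluates to 0, so (s + 2) is a factor.
Dividing out leaves s^3 + 11s^2 + 48s + 90 = 0.
This factors further as (s^2 + 6s + 18)(s + 5) = 0.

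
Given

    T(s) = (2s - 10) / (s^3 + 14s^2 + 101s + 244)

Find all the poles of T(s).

s = -5 ± 6j, -4

The poles are the roots of the denominator s^3 + 14s^2 + 101s + 244 = 0.
Trying s = -4: the polynomial evaluates to 0, so (s + 4) is a factor.
Dividing out leaves s^2 + 10s + 61 = 0.
The quadratic formula then gives s = -5 ± 6j.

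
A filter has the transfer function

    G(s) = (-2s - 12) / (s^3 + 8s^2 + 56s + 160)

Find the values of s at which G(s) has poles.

The poles are the roots of the denominator s^3 + 8s^2 + 56s + 160 = 0.
Trying s = -4: the polynomial evaluates to 0, so (s + 4) is a factor.
Dividing out leaves s^2 + 4s + 40 = 0.
The quadratic formula then gives s = -2 ± 6j.

s = -2 + 6j, -2 - 6j, -4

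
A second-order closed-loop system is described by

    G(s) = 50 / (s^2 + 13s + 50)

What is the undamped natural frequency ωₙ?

ωₙ ≈ 7.071 rad/s

Compare the denominator to the standard form s^2 + 2ζωₙs + ωₙ².
ωₙ² = 50, so ωₙ = √50 ≈ 7.071 rad/s.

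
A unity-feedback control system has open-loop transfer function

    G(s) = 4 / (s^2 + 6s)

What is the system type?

The denominator has 1 factor of s at the origin (free integrator), so this is a Type 1 system.

Type 1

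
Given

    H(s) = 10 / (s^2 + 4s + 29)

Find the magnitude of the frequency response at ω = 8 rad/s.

Substitute s = j8: numerator = 10, denominator = -35 + j32.
|H(j8)| = |10| / |-35 + j32| = 10 / 47.424 ≈ 0.2109.

|H(j8)| ≈ 0.2109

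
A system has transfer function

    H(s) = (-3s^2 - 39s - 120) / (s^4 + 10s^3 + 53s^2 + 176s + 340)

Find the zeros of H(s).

s = -5, -8

Set the numerator to zero: -3s^2 - 39s - 120 = 0, i.e. -3·(s^2 + 13s + 40) = 0.
Factoring: (s + 5)(s + 8) = 0.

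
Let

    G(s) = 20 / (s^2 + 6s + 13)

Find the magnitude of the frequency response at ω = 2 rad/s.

Substitute s = j2: numerator = 20, denominator = 9 + j12.
|G(j2)| = |20| / |9 + j12| = 20 / 15 ≈ 1.333.

|G(j2)| ≈ 1.333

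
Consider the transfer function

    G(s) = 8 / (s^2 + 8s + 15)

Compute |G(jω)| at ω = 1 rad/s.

Substitute s = j1: numerator = 8, denominator = 14 + j8.
|G(j1)| = |8| / |14 + j8| = 8 / 16.125 ≈ 0.4961.

|G(j1)| ≈ 0.4961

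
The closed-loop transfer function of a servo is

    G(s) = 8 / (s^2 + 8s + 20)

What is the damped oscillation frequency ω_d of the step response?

ω_d = 2 rad/s

Comparing s^2 + 8s + 20 to s^2 + 2ζωₙs + ωₙ²: ωₙ = √20 ≈ 4.472 rad/s and ζ = 8/(2·√20) ≈ 0.8944.
ζωₙ = 8/2 = 4, so ω_d = ωₙ√(1−ζ²) = √(ωₙ² − (ζωₙ)²) = √(20 − 4²) = √4 = 2 rad/s.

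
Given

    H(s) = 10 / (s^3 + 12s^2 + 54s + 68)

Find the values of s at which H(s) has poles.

s = -5 + 3j, -5 - 3j, -2

The poles are the roots of the denominator s^3 + 12s^2 + 54s + 68 = 0.
Trying s = -2: the polynomial evaluates to 0, so (s + 2) is a factor.
Dividing out leaves s^2 + 10s + 34 = 0.
The quadratic formula then gives s = -5 ± 3j.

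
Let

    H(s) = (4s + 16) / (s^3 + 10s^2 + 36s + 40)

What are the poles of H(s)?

The poles are the roots of the denominator s^3 + 10s^2 + 36s + 40 = 0.
Trying s = -2: the polynomial evaluates to 0, so (s + 2) is a factor.
Dividing out leaves s^2 + 8s + 20 = 0.
The quadratic formula then gives s = -4 ± 2j.

s = -4 ± 2j, -2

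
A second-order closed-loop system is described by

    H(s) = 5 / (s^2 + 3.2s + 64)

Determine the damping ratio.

ζ = 0.2

Compare the denominator to the standard form s^2 + 2ζωₙs + ωₙ².
ωₙ² = 64, so ωₙ = 8 rad/s.
2ζωₙ = 3.2, so ζ = 3.2/(2·8) = 0.2.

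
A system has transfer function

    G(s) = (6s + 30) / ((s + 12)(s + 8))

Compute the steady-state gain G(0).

G(0) = 5/16 ≈ 0.3125

Set s = 0: G(0) = (30) / (96) = 5/16.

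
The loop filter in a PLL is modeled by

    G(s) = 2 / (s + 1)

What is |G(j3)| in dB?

Substitute s = j3: numerator = 2, denominator = 1 + j3.
|G(j3)| = |2| / |1 + j3| = 2 / 3.1623 ≈ 0.6325.
In decibels: 20·log₁₀(0.6325) ≈ -3.98 dB.

|G(j3)|_dB ≈ -3.98 dB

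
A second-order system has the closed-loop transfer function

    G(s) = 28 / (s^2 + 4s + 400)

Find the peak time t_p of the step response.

Comparing s^2 + 4s + 400 to s^2 + 2ζωₙs + ωₙ²: ωₙ = 20 rad/s and ζ = 4/(2·20) = 0.1.
ζωₙ = 4/2 = 2, so ω_d = ωₙ√(1−ζ²) = √(ωₙ² − (ζωₙ)²) = √(400 − 2²) = √396 ≈ 19.90 rad/s.
t_p = π/ω_d = π/19.90 ≈ 0.1579 s.

t_p ≈ 0.1579 s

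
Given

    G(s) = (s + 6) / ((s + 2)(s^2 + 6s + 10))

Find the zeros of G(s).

s = -6

Set the numerator to zero: s + 6 = 0.
So s = -6.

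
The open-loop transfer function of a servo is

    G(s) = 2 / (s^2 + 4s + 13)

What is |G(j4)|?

|G(j4)| ≈ 0.1229

Substitute s = j4: numerator = 2, denominator = -3 + j16.
|G(j4)| = |2| / |-3 + j16| = 2 / 16.279 ≈ 0.1229.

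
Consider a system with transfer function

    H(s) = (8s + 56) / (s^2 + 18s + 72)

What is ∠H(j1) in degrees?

At s = j1: numerator = 56 + j8, denominator = 71 + j18.
∠H = ∠num − ∠den = 8.1301° − (14.226°) = -6.096°.

∠H(j1) ≈ -6.096°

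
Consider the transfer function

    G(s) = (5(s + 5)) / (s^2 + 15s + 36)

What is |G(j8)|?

|G(j8)| ≈ 0.3828

Substitute s = j8: numerator = 25 + j40, denominator = -28 + j120.
|G(j8)| = |25 + j40| / |-28 + j120| = 47.170 / 123.22 ≈ 0.3828.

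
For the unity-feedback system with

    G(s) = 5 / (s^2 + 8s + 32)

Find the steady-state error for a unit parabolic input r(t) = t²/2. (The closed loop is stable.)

G(s) has no poles at the origin.
This is a Type 0 system; Ka = lim_{s→0} s^2·G(s) = 0, so the steady-state error for a parabola input is infinite.

e_ss = ∞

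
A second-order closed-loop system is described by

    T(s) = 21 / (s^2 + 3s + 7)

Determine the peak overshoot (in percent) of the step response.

%OS ≈ 11.5%

Comparing s^2 + 3s + 7 to s^2 + 2ζωₙs + ωₙ²: ωₙ = √7 ≈ 2.646 rad/s and ζ = 3/(2·√7) ≈ 0.5669.
%OS = 100·exp(−πζ/√(1−ζ²)) = 100·exp(−π·0.5669/√(1−0.5669²)) ≈ 11.5%.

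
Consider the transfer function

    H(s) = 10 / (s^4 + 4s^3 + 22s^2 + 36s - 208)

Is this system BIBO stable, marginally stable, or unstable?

The denominator s^4 + 4s^3 + 22s^2 + 36s - 208 factors as (s^2 + 2s + 26)(s - 2)(s + 4), giving poles at s = -1 + 5j, -1 - 5j, 2, -4.
Since the pole(s) at s = 2 lie in the right half-plane, the system is unstable.

unstable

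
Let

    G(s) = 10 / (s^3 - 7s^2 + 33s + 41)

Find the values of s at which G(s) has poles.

s = 4 ± 5j, -1

The poles are the roots of the denominator s^3 - 7s^2 + 33s + 41 = 0.
Trying s = -1: the polynomial evaluates to 0, so (s + 1) is a factor.
Dividing out leaves s^2 - 8s + 41 = 0.
The quadratic formula then gives s = 4 ± 5j.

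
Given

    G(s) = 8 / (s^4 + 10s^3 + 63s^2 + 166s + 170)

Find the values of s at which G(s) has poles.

The poles are the roots of the denominator s^4 + 10s^3 + 63s^2 + 166s + 170 = 0.
No real roots exist; factor into two real quadratics: (s^2 + 4s + 5)(s^2 + 6s + 34) = 0.
Each quadratic gives a conjugate pair via the quadratic formula.

s = -2 + j, -2 - j, -3 + 5j, -3 - 5j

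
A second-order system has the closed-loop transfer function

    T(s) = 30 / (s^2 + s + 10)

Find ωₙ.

Compare the denominator to the standard form s^2 + 2ζωₙs + ωₙ².
ωₙ² = 10, so ωₙ = √10 ≈ 3.162 rad/s.

ωₙ ≈ 3.162 rad/s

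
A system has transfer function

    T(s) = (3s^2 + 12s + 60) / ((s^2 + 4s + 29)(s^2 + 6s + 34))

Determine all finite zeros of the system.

Set the numerator to zero: 3s^2 + 12s + 60 = 0, i.e. 3·(s^2 + 4s + 20) = 0.
Factoring: (s^2 + 4s + 20) = 0.

s = -2 ± 4j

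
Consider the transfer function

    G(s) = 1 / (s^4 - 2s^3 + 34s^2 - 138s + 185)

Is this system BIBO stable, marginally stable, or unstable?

The denominator s^4 - 2s^3 + 34s^2 - 138s + 185 factors as (s^2 + 2s + 37)(s^2 - 4s + 5), giving poles at s = -1 + 6j, -1 - 6j, 2 + j, 2 - j.
Since the pole(s) at s = 2 + j, 2 - j lie in the right half-plane, the system is unstable.

unstable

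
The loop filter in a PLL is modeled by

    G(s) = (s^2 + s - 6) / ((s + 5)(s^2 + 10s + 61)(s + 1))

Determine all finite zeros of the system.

s = 2, -3

Set the numerator to zero: s^2 + s - 6 = 0.
Factoring: (s - 2)(s + 3) = 0.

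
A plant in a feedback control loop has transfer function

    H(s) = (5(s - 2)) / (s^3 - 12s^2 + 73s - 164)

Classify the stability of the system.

unstable

The denominator s^3 - 12s^2 + 73s - 164 factors as (s^2 - 8s + 41)(s - 4), giving poles at s = 4 + 5j, 4 - 5j, 4.
Since the pole(s) at s = 4 + 5j, 4 - 5j, 4 lie in the right half-plane, the system is unstable.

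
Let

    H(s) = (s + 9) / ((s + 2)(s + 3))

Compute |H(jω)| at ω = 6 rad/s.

Substitute s = j6: numerator = 9 + j6, denominator = -30 + j30.
|H(j6)| = |9 + j6| / |-30 + j30| = 10.817 / 42.426 ≈ 0.2550.

|H(j6)| ≈ 0.2550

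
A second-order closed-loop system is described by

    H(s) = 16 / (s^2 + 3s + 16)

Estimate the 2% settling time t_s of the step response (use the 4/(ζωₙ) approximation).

Comparing s^2 + 3s + 16 to s^2 + 2ζωₙs + ωₙ²: ωₙ = 4 rad/s and ζ = 3/(2·4) = 0.375.
ζωₙ = 3/2 = 1.5, so t_s ≈ 4/(ζωₙ) = 4/1.5 ≈ 2.667 s.

t_s ≈ 2.667 s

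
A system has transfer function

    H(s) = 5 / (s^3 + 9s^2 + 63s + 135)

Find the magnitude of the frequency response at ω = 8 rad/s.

|H(j8)| ≈ 0.01134

Substitute s = j8: numerator = 5, denominator = -441 - j8.
|H(j8)| = |5| / |-441 - j8| = 5 / 441.07 ≈ 0.01134.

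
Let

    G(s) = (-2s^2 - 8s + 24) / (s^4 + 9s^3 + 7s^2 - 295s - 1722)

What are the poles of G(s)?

The poles are the roots of the denominator s^4 + 9s^3 + 7s^2 - 295s - 1722 = 0.
Trying s = 6: the polynomial evaluates to 0, so (s - 6) is a factor.
Dividing out leaves s^3 + 15s^2 + 97s + 287 = 0.
This factors further as (s + 7)(s^2 + 8s + 41) = 0.

s = 6, -7, -4 ± 5j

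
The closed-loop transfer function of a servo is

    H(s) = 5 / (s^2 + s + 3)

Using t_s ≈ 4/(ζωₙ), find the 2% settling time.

t_s ≈ 8 s

Comparing s^2 + s + 3 to s^2 + 2ζωₙs + ωₙ²: ωₙ = √3 ≈ 1.732 rad/s and ζ = 1/(2·√3) ≈ 0.2887.
ζωₙ = 1/2 = 0.5, so t_s ≈ 4/(ζωₙ) = 4/0.5 = 8 s.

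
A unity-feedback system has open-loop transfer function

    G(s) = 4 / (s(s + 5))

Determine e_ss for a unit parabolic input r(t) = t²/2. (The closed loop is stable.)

e_ss = ∞

G(s) has one pole at the origin.
This is a Type 1 system; Ka = lim_{s→0} s^2·G(s) = 0, so the steady-state error for a parabola input is infinite.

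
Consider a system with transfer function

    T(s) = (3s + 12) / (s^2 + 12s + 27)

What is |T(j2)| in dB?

|T(j2)|_dB ≈ -7.88 dB

Substitute s = j2: numerator = 12 + j6, denominator = 23 + j24.
|T(j2)| = |12 + j6| / |23 + j24| = 13.416 / 33.242 ≈ 0.4036.
In decibels: 20·log₁₀(0.4036) ≈ -7.88 dB.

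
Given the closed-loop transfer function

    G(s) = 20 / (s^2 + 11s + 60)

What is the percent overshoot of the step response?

%OS ≈ 4.21%

Comparing s^2 + 11s + 60 to s^2 + 2ζωₙs + ωₙ²: ωₙ = √60 ≈ 7.746 rad/s and ζ = 11/(2·√60) ≈ 0.7100.
%OS = 100·exp(−πζ/√(1−ζ²)) = 100·exp(−π·0.7100/√(1−0.7100²)) ≈ 4.21%.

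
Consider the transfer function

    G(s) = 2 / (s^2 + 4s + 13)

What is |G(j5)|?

Substitute s = j5: numerator = 2, denominator = -12 + j20.
|G(j5)| = |2| / |-12 + j20| = 2 / 23.324 ≈ 0.08575.

|G(j5)| ≈ 0.08575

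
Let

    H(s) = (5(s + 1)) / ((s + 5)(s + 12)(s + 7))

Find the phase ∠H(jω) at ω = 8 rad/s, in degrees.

At s = j8: numerator = 5 + j40, denominator = -1116 + j920.
∠H = ∠num − ∠den = 82.875° − (140.50°) = -57.62°.

∠H(j8) ≈ -57.62°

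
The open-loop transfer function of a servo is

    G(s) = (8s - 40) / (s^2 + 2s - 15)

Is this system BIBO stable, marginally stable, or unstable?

unstable

The denominator s^2 + 2s - 15 factors as (s + 5)(s - 3), giving poles at s = -5, 3.
Since the pole(s) at s = 3 lie in the right half-plane, the system is unstable.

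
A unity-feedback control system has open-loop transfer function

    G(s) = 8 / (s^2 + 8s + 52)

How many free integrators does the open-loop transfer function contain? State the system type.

The denominator has no factor of s at the origin — no free integrator — so this is a Type 0 system.

Type 0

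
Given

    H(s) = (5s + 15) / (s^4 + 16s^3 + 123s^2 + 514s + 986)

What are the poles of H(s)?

s = -5 + 2j, -5 - 2j, -3 + 5j, -3 - 5j

The poles are the roots of the denominator s^4 + 16s^3 + 123s^2 + 514s + 986 = 0.
No real roots exist; factor into two real quadratics: (s^2 + 10s + 29)(s^2 + 6s + 34) = 0.
Each quadratic gives a conjugate pair via the quadratic formula.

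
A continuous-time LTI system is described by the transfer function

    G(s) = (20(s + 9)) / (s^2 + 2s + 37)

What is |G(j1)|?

|G(j1)| ≈ 5.023

Substitute s = j1: numerator = 180 + j20, denominator = 36 + j2.
|G(j1)| = |180 + j20| / |36 + j2| = 181.11 / 36.056 ≈ 5.023.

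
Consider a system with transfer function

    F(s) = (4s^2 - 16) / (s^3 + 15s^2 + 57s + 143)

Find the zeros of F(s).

Set the numerator to zero: 4s^2 - 16 = 0, i.e. 4·(s^2 - 4) = 0.
Factoring: (s + 2)(s - 2) = 0.

s = -2, 2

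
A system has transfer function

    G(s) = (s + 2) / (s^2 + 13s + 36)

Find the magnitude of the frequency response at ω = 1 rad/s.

Substitute s = j1: numerator = 2 + j1, denominator = 35 + j13.
|G(j1)| = |2 + j1| / |35 + j13| = 2.2361 / 37.336 ≈ 0.05989.

|G(j1)| ≈ 0.05989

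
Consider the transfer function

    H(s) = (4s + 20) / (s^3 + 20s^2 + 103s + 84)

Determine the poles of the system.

The poles are the roots of the denominator s^3 + 20s^2 + 103s + 84 = 0.
Trying s = -12: the polynomial evaluates to 0, so (s + 12) is a factor.
Dividing out leaves s^2 + 8s + 7 = 0.
Factoring the quadratic: (s + 1)(s + 7) = 0.

s = -12, -1, -7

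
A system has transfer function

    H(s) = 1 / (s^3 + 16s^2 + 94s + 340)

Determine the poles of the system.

The poles are the roots of the denominator s^3 + 16s^2 + 94s + 340 = 0.
Trying s = -10: the polynomial evaluates to 0, so (s + 10) is a factor.
Dividing out leaves s^2 + 6s + 34 = 0.
The quadratic formula then gives s = -3 ± 5j.

s = -3 + 5j, -3 - 5j, -10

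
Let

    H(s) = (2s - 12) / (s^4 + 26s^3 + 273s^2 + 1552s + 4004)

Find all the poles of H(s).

The poles are the roots of the denominator s^4 + 26s^3 + 273s^2 + 1552s + 4004 = 0.
Trying s = -7: the polynomial evaluates to 0, so (s + 7) is a factor.
Dividing out leaves s^3 + 19s^2 + 140s + 572 = 0.
This factors further as (s^2 + 8s + 52)(s + 11) = 0.

s = -4 ± 6j, -7, -11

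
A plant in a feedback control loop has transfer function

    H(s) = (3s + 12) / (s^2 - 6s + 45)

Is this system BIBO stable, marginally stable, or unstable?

The denominator s^2 - 6s + 45 factors as (s^2 - 6s + 45), giving poles at s = 3 ± 6j.
Since the pole(s) at s = 3 ± 6j lie in the right half-plane, the system is unstable.

unstable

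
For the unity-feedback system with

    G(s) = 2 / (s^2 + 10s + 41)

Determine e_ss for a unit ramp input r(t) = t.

e_ss = ∞

G(s) has no poles at the origin.
This is a Type 0 system; Kv = lim_{s→0} s·G(s) = 0, so the steady-state error for a ramp input is infinite.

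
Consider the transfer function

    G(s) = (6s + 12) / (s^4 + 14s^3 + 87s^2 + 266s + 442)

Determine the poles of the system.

The poles are the roots of the denominator s^4 + 14s^3 + 87s^2 + 266s + 442 = 0.
No real roots exist; factor into two real quadratics: (s^2 + 10s + 34)(s^2 + 4s + 13) = 0.
Each quadratic gives a conjugate pair via the quadratic formula.

s = -5 + 3j, -5 - 3j, -2 + 3j, -2 - 3j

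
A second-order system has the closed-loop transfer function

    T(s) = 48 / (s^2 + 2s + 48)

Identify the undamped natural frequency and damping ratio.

ωₙ ≈ 6.928 rad/s, ζ ≈ 0.1443

Compare the denominator to the standard form s^2 + 2ζωₙs + ωₙ².
ωₙ² = 48, so ωₙ = √48 ≈ 6.928 rad/s.
2ζωₙ = 2, so ζ = 2/(2·√48) ≈ 0.1443.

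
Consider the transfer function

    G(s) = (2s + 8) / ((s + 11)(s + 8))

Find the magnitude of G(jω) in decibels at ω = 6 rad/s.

|G(j6)|_dB ≈ -18.8 dB

Substitute s = j6: numerator = 8 + j12, denominator = 52 + j114.
|G(j6)| = |8 + j12| / |52 + j114| = 14.422 / 125.30 ≈ 0.1151.
In decibels: 20·log₁₀(0.1151) ≈ -18.8 dB.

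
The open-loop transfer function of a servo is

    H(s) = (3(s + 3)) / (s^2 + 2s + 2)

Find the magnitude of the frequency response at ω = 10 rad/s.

|H(j10)| ≈ 0.3131

Substitute s = j10: numerator = 9 + j30, denominator = -98 + j20.
|H(j10)| = |9 + j30| / |-98 + j20| = 31.321 / 100.02 ≈ 0.3131.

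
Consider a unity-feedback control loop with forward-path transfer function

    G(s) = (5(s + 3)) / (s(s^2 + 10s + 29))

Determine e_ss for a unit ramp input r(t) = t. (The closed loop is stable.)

e_ss = 1.933

G(s) has one pole at the origin.
This is a Type 1 system. Kv = lim_{s→0} s·G(s) = 15/29.
e_ss = 1/Kv = 1/(15/29) = 29/15 ≈ 1.933.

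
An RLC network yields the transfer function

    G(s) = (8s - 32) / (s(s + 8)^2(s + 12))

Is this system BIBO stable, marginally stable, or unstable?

marginally stable

The poles can be read from the denominator factors: s = 0, -8, -12, -8.
Since the simple pole(s) at s = 0 lie on the jω-axis with none in the right half-plane, the system is marginally stable.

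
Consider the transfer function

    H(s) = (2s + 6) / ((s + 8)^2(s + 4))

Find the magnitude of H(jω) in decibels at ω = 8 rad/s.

Substitute s = j8: numerator = 6 + j16, denominator = -1024 + j512.
|H(j8)| = |6 + j16| / |-1024 + j512| = 17.088 / 1144.9 ≈ 0.01493.
In decibels: 20·log₁₀(0.01493) ≈ -36.5 dB.

|H(j8)|_dB ≈ -36.5 dB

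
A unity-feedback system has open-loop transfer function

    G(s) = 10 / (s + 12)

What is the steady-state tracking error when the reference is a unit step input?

e_ss = 0.5455

G(s) has no poles at the origin.
This is a Type 0 system. Kp = lim_{s→0} G(s) = 10/12 = 5/6.
e_ss = 1/(1 + Kp) = 1/(1 + 5/6) = 6/11 ≈ 0.5455.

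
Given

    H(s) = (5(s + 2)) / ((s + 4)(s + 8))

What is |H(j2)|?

Substitute s = j2: numerator = 10 + j10, denominator = 28 + j24.
|H(j2)| = |10 + j10| / |28 + j24| = 14.142 / 36.878 ≈ 0.3835.

|H(j2)| ≈ 0.3835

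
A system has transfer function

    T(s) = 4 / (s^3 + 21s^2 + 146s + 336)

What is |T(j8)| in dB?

Substitute s = j8: numerator = 4, denominator = -1008 + j656.
|T(j8)| = |4| / |-1008 + j656| = 4 / 1202.7 ≈ 0.003326.
In decibels: 20·log₁₀(0.003326) ≈ -49.6 dB.

|T(j8)|_dB ≈ -49.6 dB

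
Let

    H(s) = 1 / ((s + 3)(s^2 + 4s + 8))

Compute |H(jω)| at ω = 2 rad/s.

Substitute s = j2: numerator = 1, denominator = -4 + j32.
|H(j2)| = |1| / |-4 + j32| = 1 / 32.249 ≈ 0.03101.

|H(j2)| ≈ 0.03101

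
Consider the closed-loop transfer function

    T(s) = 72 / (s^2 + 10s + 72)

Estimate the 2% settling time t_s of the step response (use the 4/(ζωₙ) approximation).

t_s ≈ 0.8000 s

Comparing s^2 + 10s + 72 to s^2 + 2ζωₙs + ωₙ²: ωₙ = √72 ≈ 8.485 rad/s and ζ = 10/(2·√72) ≈ 0.5893.
ζωₙ = 10/2 = 5, so t_s ≈ 4/(ζωₙ) = 4/5 = 0.8000 s.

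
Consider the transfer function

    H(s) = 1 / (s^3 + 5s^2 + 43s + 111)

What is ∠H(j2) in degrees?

At s = j2: numerator = 1, denominator = 91 + j78.
∠H = ∠num − ∠den = 0° − (40.601°) = -40.60°.

∠H(j2) ≈ -40.60°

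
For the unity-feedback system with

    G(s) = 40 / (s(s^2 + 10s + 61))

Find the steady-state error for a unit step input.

G(s) has one pole at the origin.
This is a Type 1 system; for a step input the steady-state error is zero.

e_ss = 0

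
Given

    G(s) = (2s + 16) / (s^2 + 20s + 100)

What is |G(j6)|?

Substitute s = j6: numerator = 16 + j12, denominator = 64 + j120.
|G(j6)| = |16 + j12| / |64 + j120| = 20 / 136 ≈ 0.1471.

|G(j6)| ≈ 0.1471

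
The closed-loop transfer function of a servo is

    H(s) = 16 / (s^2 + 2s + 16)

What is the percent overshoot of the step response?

%OS ≈ 44.4%

Comparing s^2 + 2s + 16 to s^2 + 2ζωₙs + ωₙ²: ωₙ = 4 rad/s and ζ = 2/(2·4) = 0.25.
%OS = 100·exp(−πζ/√(1−ζ²)) = 100·exp(−π·0.25/√(1−0.25²)) ≈ 44.4%.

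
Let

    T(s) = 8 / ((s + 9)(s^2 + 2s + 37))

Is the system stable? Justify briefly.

The poles can be read from the denominator factors: s = -9, -1 ± 6j.
Since all poles lie strictly in the left half-plane, the system is stable.

stable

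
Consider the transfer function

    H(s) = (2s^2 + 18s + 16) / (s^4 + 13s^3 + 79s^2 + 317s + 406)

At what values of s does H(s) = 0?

s = -1, -8

Set the numerator to zero: 2s^2 + 18s + 16 = 0, i.e. 2·(s^2 + 9s + 8) = 0.
Factoring: (s + 1)(s + 8) = 0.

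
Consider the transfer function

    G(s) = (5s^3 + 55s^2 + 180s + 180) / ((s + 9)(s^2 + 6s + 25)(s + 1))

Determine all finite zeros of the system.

s = -2, -3, -6

Set the numerator to zero: 5s^3 + 55s^2 + 180s + 180 = 0, i.e. 5·(s^3 + 11s^2 + 36s + 36) = 0.
Factoring: (s + 2)(s + 3)(s + 6) = 0.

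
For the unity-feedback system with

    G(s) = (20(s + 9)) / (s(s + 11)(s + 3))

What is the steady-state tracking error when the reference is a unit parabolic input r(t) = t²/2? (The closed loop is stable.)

e_ss = ∞

G(s) has one pole at the origin.
This is a Type 1 system; Ka = lim_{s→0} s^2·G(s) = 0, so the steady-state error for a parabola input is infinite.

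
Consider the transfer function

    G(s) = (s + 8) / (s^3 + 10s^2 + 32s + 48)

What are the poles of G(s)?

s = -2 ± 2j, -6

The poles are the roots of the denominator s^3 + 10s^2 + 32s + 48 = 0.
Trying s = -6: the polynomial evaluates to 0, so (s + 6) is a factor.
Dividing out leaves s^2 + 4s + 8 = 0.
The quadratic formula then gives s = -2 ± 2j.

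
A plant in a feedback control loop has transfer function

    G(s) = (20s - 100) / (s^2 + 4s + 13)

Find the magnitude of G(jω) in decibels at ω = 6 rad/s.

Substitute s = j6: numerator = -100 + j120, denominator = -23 + j24.
|G(j6)| = |-100 + j120| / |-23 + j24| = 156.20 / 33.242 ≈ 4.699.
In decibels: 20·log₁₀(4.699) ≈ 13.4 dB.

|G(j6)|_dB ≈ 13.4 dB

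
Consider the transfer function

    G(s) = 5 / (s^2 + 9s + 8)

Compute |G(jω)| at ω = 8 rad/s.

|G(j8)| ≈ 0.05482

Substitute s = j8: numerator = 5, denominator = -56 + j72.
|G(j8)| = |5| / |-56 + j72| = 5 / 91.214 ≈ 0.05482.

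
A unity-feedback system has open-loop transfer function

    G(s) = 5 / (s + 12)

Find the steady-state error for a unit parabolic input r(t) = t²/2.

G(s) has no poles at the origin.
This is a Type 0 system; Ka = lim_{s→0} s^2·G(s) = 0, so the steady-state error for a parabola input is infinite.

e_ss = ∞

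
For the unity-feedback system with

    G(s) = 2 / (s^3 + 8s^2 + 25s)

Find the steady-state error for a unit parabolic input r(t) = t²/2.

e_ss = ∞

G(s) has one pole at the origin.
This is a Type 1 system; Ka = lim_{s→0} s^2·G(s) = 0, so the steady-state error for a parabola input is infinite.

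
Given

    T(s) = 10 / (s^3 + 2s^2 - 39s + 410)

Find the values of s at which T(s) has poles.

s = 4 + 5j, 4 - 5j, -10

The poles are the roots of the denominator s^3 + 2s^2 - 39s + 410 = 0.
Trying s = -10: the polynomial evaluates to 0, so (s + 10) is a factor.
Dividing out leaves s^2 - 8s + 41 = 0.
The quadratic formula then gives s = 4 ± 5j.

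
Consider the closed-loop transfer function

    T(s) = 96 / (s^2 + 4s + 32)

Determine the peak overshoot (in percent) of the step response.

%OS ≈ 30.5%

Comparing s^2 + 4s + 32 to s^2 + 2ζωₙs + ωₙ²: ωₙ = √32 ≈ 5.657 rad/s and ζ = 4/(2·√32) ≈ 0.3536.
%OS = 100·exp(−πζ/√(1−ζ²)) = 100·exp(−π·0.3536/√(1−0.3536²)) ≈ 30.5%.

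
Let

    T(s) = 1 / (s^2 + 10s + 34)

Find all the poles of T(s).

The poles are the roots of the denominator s^2 + 10s + 34 = 0.
Using the quadratic formula: s = (-10 ± √(-36))/2 = -5 ± 3j.

s = -5 + 3j, -5 - 3j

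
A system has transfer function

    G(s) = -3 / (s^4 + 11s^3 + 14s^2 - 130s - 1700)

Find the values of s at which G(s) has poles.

The poles are the roots of the denominator s^4 + 11s^3 + 14s^2 - 130s - 1700 = 0.
Trying s = -10: the polynomial evaluates to 0, so (s + 10) is a factor.
Dividing out leaves s^3 + s^2 + 4s - 170 = 0.
This factors further as (s^2 + 6s + 34)(s - 5) = 0.

s = -10, -3 + 5j, -3 - 5j, 5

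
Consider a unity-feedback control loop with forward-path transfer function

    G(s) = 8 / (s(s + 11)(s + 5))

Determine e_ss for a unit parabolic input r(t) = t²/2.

G(s) has one pole at the origin.
This is a Type 1 system; Ka = lim_{s→0} s^2·G(s) = 0, so the steady-state error for a parabola input is infinite.

e_ss = ∞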